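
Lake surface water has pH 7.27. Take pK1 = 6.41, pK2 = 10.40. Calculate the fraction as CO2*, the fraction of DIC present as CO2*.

α₀ = 1 / (1 + K1/[H⁺] + K1K2/[H⁺]²) = 1 / (1 + 10^+0.86 + 10^-2.27)
   = 1 / (1 + 7.2444 + 0.0053703) = 1/8.2497 = 0.1212

α₀ = 0.121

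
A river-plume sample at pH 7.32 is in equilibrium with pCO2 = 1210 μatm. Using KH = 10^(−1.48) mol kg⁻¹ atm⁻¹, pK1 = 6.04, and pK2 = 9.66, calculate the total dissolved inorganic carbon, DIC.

DIC = 0.807 mmol/kg

[CO2*] = KH · pCO2 = 10^(−1.48) × 1210×10^-6 = 4.007×10^-5 mol/kg
α₀ = 1/(1 + K1/[H⁺] + K1K2/[H⁺]²) = 1/(1 + 10^+1.28 + 10^-1.06) = 0.04965
DIC = [CO2*]/α₀ = 4.007×10^-5 / 0.04965 = 0.807 mmol/kg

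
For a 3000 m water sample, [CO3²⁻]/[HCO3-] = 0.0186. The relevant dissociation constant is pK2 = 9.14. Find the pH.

From K2 = [H⁺][CO3²⁻]/[HCO3-]:  pH = pK2 + log₁₀([CO3²⁻]/[HCO3-])
log₁₀(0.0186) = -1.730
pH = 9.14 + (-1.730) = 7.41

pH = 7.41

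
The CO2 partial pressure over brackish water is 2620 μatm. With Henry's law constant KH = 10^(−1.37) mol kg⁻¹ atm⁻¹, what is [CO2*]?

KH = 10^(−1.37) = 4.266×10^-2 mol kg⁻¹ atm⁻¹
[CO2*] = KH · pCO2 = 4.266×10^-2 × 2620×10^-6 atm = 1.12×10^-4 mol/kg

[CO2*] = 112 μmol/kg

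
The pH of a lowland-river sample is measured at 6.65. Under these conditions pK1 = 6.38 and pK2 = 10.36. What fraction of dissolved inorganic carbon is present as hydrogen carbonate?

α₁ = 1 / (1 + [H⁺]/K1 + K2/[H⁺]) = 1 / (1 + 10^-0.27 + 10^-3.71)
   = 1 / (1 + 0.53703 + 0.00019498) = 1/1.5372 = 0.6505

α₁ = 0.651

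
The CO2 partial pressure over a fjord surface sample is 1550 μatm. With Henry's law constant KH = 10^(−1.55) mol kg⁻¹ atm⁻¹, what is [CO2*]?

[CO2*] = 43.7 μmol/kg

KH = 10^(−1.55) = 2.818×10^-2 mol kg⁻¹ atm⁻¹
[CO2*] = KH · pCO2 = 2.818×10^-2 × 1550×10^-6 atm = 4.37×10^-5 mol/kg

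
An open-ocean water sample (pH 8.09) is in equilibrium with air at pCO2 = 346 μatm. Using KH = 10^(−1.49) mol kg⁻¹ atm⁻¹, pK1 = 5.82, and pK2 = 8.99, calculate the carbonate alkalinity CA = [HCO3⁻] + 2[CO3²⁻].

CA = 2.61 mmol/kg

[CO2*] = KH · pCO2 = 10^(−1.49) × 346×10^-6 = 1.120×10^-5 mol/kg
α₀ = 1/(1 + K1/[H⁺] + K1K2/[H⁺]²) = 1/(1 + 10^+2.27 + 10^+1.37) = 0.004747
DIC = [CO2*]/α₀ = 1.120×10^-5 / 0.004747 = 2.359 mmol/kg
CA = (α₁ + 2α₂)·DIC = (0.8840 + 2×0.1113) × 2.359 = 2.61 mmol/kg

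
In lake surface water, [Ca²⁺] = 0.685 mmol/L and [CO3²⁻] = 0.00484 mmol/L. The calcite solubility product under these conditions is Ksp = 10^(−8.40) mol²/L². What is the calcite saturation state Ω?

Ksp = 10^(−8.40) = 3.981×10^-9
Ω = [Ca²⁺][CO3²⁻]/Ksp = (0.685×10^-3)(0.00484×10^-3) / 3.981×10^-9 = 0.833

Ω = 0.833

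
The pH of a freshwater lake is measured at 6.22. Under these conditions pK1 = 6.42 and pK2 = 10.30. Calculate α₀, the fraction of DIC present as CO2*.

α₀ = 1 / (1 + K1/[H⁺] + K1K2/[H⁺]²) = 1 / (1 + 10^-0.20 + 10^-4.28)
   = 1 / (1 + 0.63096 + 5.2481×10^-5) = 1/1.6310 = 0.6131

α₀ = 0.613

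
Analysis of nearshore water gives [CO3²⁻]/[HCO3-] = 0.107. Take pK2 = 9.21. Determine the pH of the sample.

pH = 8.24

From K2 = [H⁺][CO3²⁻]/[HCO3-]:  pH = pK2 + log₁₀([CO3²⁻]/[HCO3-])
log₁₀(0.107) = -0.971
pH = 9.21 + (-0.971) = 8.24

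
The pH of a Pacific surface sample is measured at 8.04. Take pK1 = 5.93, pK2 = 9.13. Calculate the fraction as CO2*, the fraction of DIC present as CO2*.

α₀ = 0.00713

α₀ = 1 / (1 + K1/[H⁺] + K1K2/[H⁺]²) = 1 / (1 + 10^+2.11 + 10^+1.02)
   = 1 / (1 + 128.82 + 10.471) = 1/140.30 = 0.007128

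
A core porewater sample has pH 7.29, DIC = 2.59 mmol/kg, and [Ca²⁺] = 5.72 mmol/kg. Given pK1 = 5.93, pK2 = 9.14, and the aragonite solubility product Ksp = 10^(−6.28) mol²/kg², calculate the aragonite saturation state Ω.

Ω = 0.377

α₂ = 1 / (1 + [H⁺]/K2 + [H⁺]²/(K1K2)) = 1 / (1 + 10^+1.85 + 10^+0.49)
   = 1 / (1 + 70.795 + 3.0903) = 1/74.885 = 0.01335
[CO3²⁻] = α₂ × DIC = 0.01335 × 2.59 = 0.03459 mmol/kg
Ksp = 10^(−6.28) = 5.248×10^-7
Ω = [Ca²⁺][CO3²⁻]/Ksp = (5.72×10^-3)(3.459×10^-5) / 5.248×10^-7 = 0.377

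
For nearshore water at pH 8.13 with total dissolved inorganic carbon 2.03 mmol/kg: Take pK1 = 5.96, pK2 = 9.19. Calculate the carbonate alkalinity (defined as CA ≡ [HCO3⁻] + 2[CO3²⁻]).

CA = 2.18 mmol/kg

CA = [HCO3⁻] + 2[CO3²⁻] = (α₁ + 2α₂)·DIC
At pH 8.13: [H⁺]/K1 = 10^-2.17 = 0.0067608, K2/[H⁺] = 10^-1.06 = 0.087096
α₁ = 1/(1 + 0.0067608 + 0.087096) = 1/1.0939 = 0.9142; α₂ = α₁·K2/[H⁺] = 0.07962
α₁ + 2α₂ = 1.0734
CA = 1.0734 × 2.03 = 2.18 mmol/kg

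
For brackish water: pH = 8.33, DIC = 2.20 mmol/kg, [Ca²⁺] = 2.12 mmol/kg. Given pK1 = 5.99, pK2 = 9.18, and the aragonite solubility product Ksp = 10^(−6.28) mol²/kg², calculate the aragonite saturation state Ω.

α₂ = 1 / (1 + [H⁺]/K2 + [H⁺]²/(K1K2)) = 1 / (1 + 10^+0.85 + 10^-1.49)
   = 1 / (1 + 7.0795 + 0.032359) = 1/8.1118 = 0.1233
[CO3²⁻] = α₂ × DIC = 0.1233 × 2.20 = 0.2712 mmol/kg
Ksp = 10^(−6.28) = 5.248×10^-7
Ω = [Ca²⁺][CO3²⁻]/Ksp = (2.12×10^-3)(2.712×10^-4) / 5.248×10^-7 = 1.10

Ω = 1.10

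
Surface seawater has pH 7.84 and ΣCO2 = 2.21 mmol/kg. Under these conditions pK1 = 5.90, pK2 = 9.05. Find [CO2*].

α₀ = 1 / (1 + K1/[H⁺] + K1K2/[H⁺]²) = 1 / (1 + 10^+1.94 + 10^+0.73)
   = 1 / (1 + 87.096 + 5.3703) = 1/93.467 = 0.01070
[CO2*] = α₀ × DIC = 0.01070 × 2.21 = 0.0236 mmol/kg

[CO2*] = 0.0236 mmol/kg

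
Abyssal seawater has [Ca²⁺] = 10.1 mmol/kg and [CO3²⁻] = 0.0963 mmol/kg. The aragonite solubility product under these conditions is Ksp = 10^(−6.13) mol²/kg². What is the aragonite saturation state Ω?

Ksp = 10^(−6.13) = 7.413×10^-7
Ω = [Ca²⁺][CO3²⁻]/Ksp = (10.1×10^-3)(0.0963×10^-3) / 7.413×10^-7 = 1.31

Ω = 1.31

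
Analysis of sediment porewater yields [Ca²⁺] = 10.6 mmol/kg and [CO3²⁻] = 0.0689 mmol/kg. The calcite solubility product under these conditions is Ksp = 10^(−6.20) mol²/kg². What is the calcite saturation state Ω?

Ω = 1.16

Ksp = 10^(−6.20) = 6.310×10^-7
Ω = [Ca²⁺][CO3²⁻]/Ksp = (10.6×10^-3)(0.0689×10^-3) / 6.310×10^-7 = 1.16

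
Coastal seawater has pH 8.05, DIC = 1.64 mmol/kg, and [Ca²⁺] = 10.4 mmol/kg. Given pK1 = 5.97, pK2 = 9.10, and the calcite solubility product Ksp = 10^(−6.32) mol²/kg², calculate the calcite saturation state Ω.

Ω = 2.89

α₂ = 1 / (1 + [H⁺]/K2 + [H⁺]²/(K1K2)) = 1 / (1 + 10^+1.05 + 10^-1.03)
   = 1 / (1 + 11.220 + 0.093325) = 1/12.314 = 0.08121
[CO3²⁻] = α₂ × DIC = 0.08121 × 1.64 = 0.1332 mmol/kg
Ksp = 10^(−6.32) = 4.786×10^-7
Ω = [Ca²⁺][CO3²⁻]/Ksp = (10.4×10^-3)(1.332×10^-4) / 4.786×10^-7 = 2.89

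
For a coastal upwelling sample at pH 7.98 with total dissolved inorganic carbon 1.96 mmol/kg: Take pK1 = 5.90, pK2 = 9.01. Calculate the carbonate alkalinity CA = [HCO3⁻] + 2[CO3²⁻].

CA = [HCO3⁻] + 2[CO3²⁻] = (α₁ + 2α₂)·DIC
At pH 7.98: [H⁺]/K1 = 10^-2.08 = 0.0083176, K2/[H⁺] = 10^-1.03 = 0.093325
α₁ = 1/(1 + 0.0083176 + 0.093325) = 1/1.1016 = 0.9077; α₂ = α₁·K2/[H⁺] = 0.08471
α₁ + 2α₂ = 1.0772
CA = 1.0772 × 1.96 = 2.11 mmol/kg

CA = 2.11 mmol/kg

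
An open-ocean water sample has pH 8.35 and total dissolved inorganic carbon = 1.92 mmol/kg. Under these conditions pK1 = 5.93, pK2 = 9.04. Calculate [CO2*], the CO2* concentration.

α₀ = 1 / (1 + K1/[H⁺] + K1K2/[H⁺]²) = 1 / (1 + 10^+2.42 + 10^+1.73)
   = 1 / (1 + 263.03 + 53.703) = 1/317.73 = 0.003147
[CO2*] = α₀ × DIC = 0.003147 × 1.92 = 0.00604 mmol/kg = 6.04 μmol/kg

[CO2*] = 6.04 μmol/kg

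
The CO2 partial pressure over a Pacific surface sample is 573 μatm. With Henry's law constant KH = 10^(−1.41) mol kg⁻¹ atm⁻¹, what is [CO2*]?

[CO2*] = 22.3 μmol/kg

KH = 10^(−1.41) = 3.890×10^-2 mol kg⁻¹ atm⁻¹
[CO2*] = KH · pCO2 = 3.890×10^-2 × 573×10^-6 atm = 2.23×10^-5 mol/kg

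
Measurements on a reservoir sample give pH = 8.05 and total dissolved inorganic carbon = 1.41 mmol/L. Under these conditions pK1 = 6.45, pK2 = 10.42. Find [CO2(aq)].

[CO2*] = 0.0344 mmol/L

α₀ = 1 / (1 + K1/[H⁺] + K1K2/[H⁺]²) = 1 / (1 + 10^+1.60 + 10^-0.77)
   = 1 / (1 + 39.811 + 0.16982) = 1/40.981 = 0.02440
[CO2*] = α₀ × DIC = 0.02440 × 1.41 = 0.0344 mmol/L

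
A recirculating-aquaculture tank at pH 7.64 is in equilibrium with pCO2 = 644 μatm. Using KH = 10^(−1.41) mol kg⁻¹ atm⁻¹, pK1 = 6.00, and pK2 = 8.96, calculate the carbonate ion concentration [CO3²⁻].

[CO2*] = KH · pCO2 = 10^(−1.41) × 644×10^-6 = 2.505×10^-5 mol/kg
α₀ = 1/(1 + K1/[H⁺] + K1K2/[H⁺]²) = 1/(1 + 10^+1.64 + 10^+0.32) = 0.02139
DIC = [CO2*]/α₀ = 2.505×10^-5 / 0.02139 = 1.171 mmol/kg
[CO3²⁻] = α₂·DIC; α₂ = 0.04470, so [CO3²⁻] = 0.04470 × 1.171 = 0.0523 mmol/kg

[CO3²⁻] = 0.0523 mmol/kg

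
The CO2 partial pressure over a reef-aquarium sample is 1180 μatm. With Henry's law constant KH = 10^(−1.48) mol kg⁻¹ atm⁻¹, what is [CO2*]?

[CO2*] = 39.1 μmol/kg

KH = 10^(−1.48) = 3.311×10^-2 mol kg⁻¹ atm⁻¹
[CO2*] = KH · pCO2 = 3.311×10^-2 × 1180×10^-6 atm = 3.91×10^-5 mol/kg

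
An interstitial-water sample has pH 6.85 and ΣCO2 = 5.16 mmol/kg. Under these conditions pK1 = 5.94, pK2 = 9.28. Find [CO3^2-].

[CO3²⁻] = 17.0 μmol/kg

α₂ = 1 / (1 + [H⁺]/K2 + [H⁺]²/(K1K2)) = 1 / (1 + 10^+2.43 + 10^+1.52)
   = 1 / (1 + 269.15 + 33.113) = 1/303.27 = 0.003297
[CO3²⁻] = α₂ × DIC = 0.003297 × 5.16 = 0.0170 mmol/kg = 17.0 μmol/kg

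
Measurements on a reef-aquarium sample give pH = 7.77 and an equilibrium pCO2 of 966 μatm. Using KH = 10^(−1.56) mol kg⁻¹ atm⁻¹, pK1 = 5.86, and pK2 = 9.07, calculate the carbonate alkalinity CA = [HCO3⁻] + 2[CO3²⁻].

CA = 2.38 mmol/kg

[CO2*] = KH · pCO2 = 10^(−1.56) × 966×10^-6 = 2.661×10^-5 mol/kg
α₀ = 1/(1 + K1/[H⁺] + K1K2/[H⁺]²) = 1/(1 + 10^+1.91 + 10^+0.61) = 0.01158
DIC = [CO2*]/α₀ = 2.661×10^-5 / 0.01158 = 2.298 mmol/kg
CA = (α₁ + 2α₂)·DIC = (0.9412 + 2×0.04717) × 2.298 = 2.38 mmol/kg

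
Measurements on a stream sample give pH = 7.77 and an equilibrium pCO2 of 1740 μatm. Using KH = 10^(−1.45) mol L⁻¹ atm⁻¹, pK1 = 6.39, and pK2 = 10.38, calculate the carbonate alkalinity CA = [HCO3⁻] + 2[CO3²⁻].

CA = 1.49 mmol/L

[CO2*] = KH · pCO2 = 10^(−1.45) × 1740×10^-6 = 6.174×10^-5 mol/L
α₀ = 1/(1 + K1/[H⁺] + K1K2/[H⁺]²) = 1/(1 + 10^+1.38 + 10^-1.23) = 0.03992
DIC = [CO2*]/α₀ = 6.174×10^-5 / 0.03992 = 1.546 mmol/L
CA = (α₁ + 2α₂)·DIC = (0.9577 + 2×0.002351) × 1.546 = 1.49 mmol/L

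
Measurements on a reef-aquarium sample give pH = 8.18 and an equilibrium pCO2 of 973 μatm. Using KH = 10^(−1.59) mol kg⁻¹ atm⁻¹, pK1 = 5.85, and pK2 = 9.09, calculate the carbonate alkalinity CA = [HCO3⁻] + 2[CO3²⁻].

[CO2*] = KH · pCO2 = 10^(−1.59) × 973×10^-6 = 2.501×10^-5 mol/kg
α₀ = 1/(1 + K1/[H⁺] + K1K2/[H⁺]²) = 1/(1 + 10^+2.33 + 10^+1.42) = 0.004148
DIC = [CO2*]/α₀ = 2.501×10^-5 / 0.004148 = 6.030 mmol/kg
CA = (α₁ + 2α₂)·DIC = (0.8868 + 2×0.1091) × 6.030 = 6.66 mmol/kg

CA = 6.66 mmol/kg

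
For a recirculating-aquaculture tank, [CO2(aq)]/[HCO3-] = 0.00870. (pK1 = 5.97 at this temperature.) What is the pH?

From K1 = [H⁺][HCO3-]/[CO2(aq)]:  pH = pK1 − log₁₀([CO2(aq)]/[HCO3-])
log₁₀(0.00870) = -2.060
pH = 5.97 − (-2.060) = 8.03

pH = 8.03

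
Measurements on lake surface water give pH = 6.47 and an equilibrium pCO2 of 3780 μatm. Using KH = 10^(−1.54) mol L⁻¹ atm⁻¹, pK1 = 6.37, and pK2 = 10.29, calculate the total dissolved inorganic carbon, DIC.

DIC = 0.246 mmol/L

[CO2*] = KH · pCO2 = 10^(−1.54) × 3780×10^-6 = 1.090×10^-4 mol/L
α₀ = 1/(1 + K1/[H⁺] + K1K2/[H⁺]²) = 1/(1 + 10^+0.10 + 10^-3.72) = 0.4427
DIC = [CO2*]/α₀ = 1.090×10^-4 / 0.4427 = 0.246 mmol/L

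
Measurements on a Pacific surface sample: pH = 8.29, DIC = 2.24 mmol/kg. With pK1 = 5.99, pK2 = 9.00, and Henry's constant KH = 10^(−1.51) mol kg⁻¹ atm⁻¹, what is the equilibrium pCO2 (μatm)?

pCO2 = 303 μatm

α₀ = 1 / (1 + K1/[H⁺] + K1K2/[H⁺]²) = 1 / (1 + 10^+2.30 + 10^+1.59)
   = 1 / (1 + 199.53 + 38.905) = 1/239.43 = 0.004177
[CO2*] = α₀ × DIC = 0.004177 × 2.24 = 0.009356 mmol/kg = 9.356 μmol/kg
pCO2 = [CO2*]/KH = 9.356×10^-6 / 3.090×10^-2 = 303 μatm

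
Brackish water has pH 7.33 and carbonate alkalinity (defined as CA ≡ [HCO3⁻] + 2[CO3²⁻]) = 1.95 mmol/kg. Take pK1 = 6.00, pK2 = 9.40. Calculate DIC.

DIC = 2.02 mmol/kg

CA = [HCO3⁻] + 2[CO3²⁻] = (α₁ + 2α₂)·DIC
At pH 7.33: [H⁺]/K1 = 10^-1.33 = 0.046774, K2/[H⁺] = 10^-2.07 = 0.0085114
α₁ = 1/(1 + 0.046774 + 0.0085114) = 1/1.0553 = 0.9476; α₂ = α₁·K2/[H⁺] = 0.008065
α₁ + 2α₂ = 0.9637
DIC = CA / (α₁ + 2α₂) = 1.95 / 0.9637 = 2.02 mmol/kg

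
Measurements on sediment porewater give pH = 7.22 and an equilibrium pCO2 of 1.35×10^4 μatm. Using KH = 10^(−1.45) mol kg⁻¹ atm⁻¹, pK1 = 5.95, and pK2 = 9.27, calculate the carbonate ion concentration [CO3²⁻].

[CO2*] = KH · pCO2 = 10^(−1.45) × 1.35×10^4×10^-6 = 4.790×10^-4 mol/kg
α₀ = 1/(1 + K1/[H⁺] + K1K2/[H⁺]²) = 1/(1 + 10^+1.27 + 10^-0.78) = 0.05054
DIC = [CO2*]/α₀ = 4.790×10^-4 / 0.05054 = 9.478 mmol/kg
[CO3²⁻] = α₂·DIC; α₂ = 0.008387, so [CO3²⁻] = 0.008387 × 9.478 = 0.0795 mmol/kg

[CO3²⁻] = 0.0795 mmol/kg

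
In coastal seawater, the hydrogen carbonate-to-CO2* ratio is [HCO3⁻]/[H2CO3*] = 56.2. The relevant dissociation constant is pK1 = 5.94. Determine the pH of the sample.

pH = 7.69

From K1 = [H⁺][HCO3⁻]/[H2CO3*]:  pH = pK1 + log₁₀([HCO3⁻]/[H2CO3*])
log₁₀(56.2) = +1.750
pH = 5.94 + (+1.750) = 7.69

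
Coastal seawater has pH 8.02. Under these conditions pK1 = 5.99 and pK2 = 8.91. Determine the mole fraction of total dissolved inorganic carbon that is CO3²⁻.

α₂ = 0.113

α₂ = 1 / (1 + [H⁺]/K2 + [H⁺]²/(K1K2)) = 1 / (1 + 10^+0.89 + 10^-1.14)
   = 1 / (1 + 7.7625 + 0.072444) = 1/8.8349 = 0.1132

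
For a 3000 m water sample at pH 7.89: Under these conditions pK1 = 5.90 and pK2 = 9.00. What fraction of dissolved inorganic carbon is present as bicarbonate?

α₁ = 0.919

α₁ = 1 / (1 + [H⁺]/K1 + K2/[H⁺]) = 1 / (1 + 10^-1.99 + 10^-1.11)
   = 1 / (1 + 0.010233 + 0.077625) = 1/1.0879 = 0.9192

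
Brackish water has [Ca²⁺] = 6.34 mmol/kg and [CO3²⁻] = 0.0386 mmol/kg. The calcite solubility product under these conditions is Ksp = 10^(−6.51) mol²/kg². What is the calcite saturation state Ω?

Ksp = 10^(−6.51) = 3.090×10^-7
Ω = [Ca²⁺][CO3²⁻]/Ksp = (6.34×10^-3)(0.0386×10^-3) / 3.090×10^-7 = 0.792

Ω = 0.792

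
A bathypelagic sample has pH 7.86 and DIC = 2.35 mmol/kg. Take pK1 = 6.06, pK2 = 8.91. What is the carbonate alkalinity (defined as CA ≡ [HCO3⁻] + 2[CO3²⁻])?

CA = 2.51 mmol/kg

CA = [HCO3⁻] + 2[CO3²⁻] = (α₁ + 2α₂)·DIC
At pH 7.86: [H⁺]/K1 = 10^-1.80 = 0.015849, K2/[H⁺] = 10^-1.05 = 0.089125
α₁ = 1/(1 + 0.015849 + 0.089125) = 1/1.1050 = 0.9050; α₂ = α₁·K2/[H⁺] = 0.08066
α₁ + 2α₂ = 1.0663
CA = 1.0663 × 2.35 = 2.51 mmol/kg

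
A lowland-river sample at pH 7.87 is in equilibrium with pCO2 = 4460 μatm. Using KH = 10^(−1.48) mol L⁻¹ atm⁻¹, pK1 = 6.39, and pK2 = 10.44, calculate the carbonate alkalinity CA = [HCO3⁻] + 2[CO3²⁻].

[CO2*] = KH · pCO2 = 10^(−1.48) × 4460×10^-6 = 1.477×10^-4 mol/L
α₀ = 1/(1 + K1/[H⁺] + K1K2/[H⁺]²) = 1/(1 + 10^+1.48 + 10^-1.09) = 0.03197
DIC = [CO2*]/α₀ = 1.477×10^-4 / 0.03197 = 4.620 mmol/L
CA = (α₁ + 2α₂)·DIC = (0.9654 + 2×0.002598) × 4.620 = 4.48 mmol/L

CA = 4.48 mmol/L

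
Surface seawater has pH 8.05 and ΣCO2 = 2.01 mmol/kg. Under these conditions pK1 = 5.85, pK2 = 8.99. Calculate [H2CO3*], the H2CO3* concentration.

α₀ = 1 / (1 + K1/[H⁺] + K1K2/[H⁺]²) = 1 / (1 + 10^+2.20 + 10^+1.26)
   = 1 / (1 + 158.49 + 18.197) = 1/177.69 = 0.005628
[CO2*] = α₀ × DIC = 0.005628 × 2.01 = 0.0113 mmol/kg = 11.3 μmol/kg

[CO2*] = 11.3 μmol/kg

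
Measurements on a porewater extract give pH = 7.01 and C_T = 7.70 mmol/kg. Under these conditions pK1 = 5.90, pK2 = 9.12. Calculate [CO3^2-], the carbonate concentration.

[CO3²⁻] = 0.0551 mmol/kg

α₂ = 1 / (1 + [H⁺]/K2 + [H⁺]²/(K1K2)) = 1 / (1 + 10^+2.11 + 10^+1.00)
   = 1 / (1 + 128.82 + 10.000) = 1/139.82 = 0.007152
[CO3²⁻] = α₂ × DIC = 0.007152 × 7.70 = 0.0551 mmol/kg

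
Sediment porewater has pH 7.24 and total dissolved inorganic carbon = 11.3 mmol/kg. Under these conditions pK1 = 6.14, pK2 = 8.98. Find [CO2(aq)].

α₀ = 1 / (1 + K1/[H⁺] + K1K2/[H⁺]²) = 1 / (1 + 10^+1.10 + 10^-0.64)
   = 1 / (1 + 12.589 + 0.22909) = 1/13.818 = 0.07237
[CO2*] = α₀ × DIC = 0.07237 × 11.3 = 0.818 mmol/kg

[CO2*] = 0.818 mmol/kg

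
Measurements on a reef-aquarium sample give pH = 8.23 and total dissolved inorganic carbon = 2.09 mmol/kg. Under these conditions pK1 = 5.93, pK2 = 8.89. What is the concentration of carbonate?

α₂ = 1 / (1 + [H⁺]/K2 + [H⁺]²/(K1K2)) = 1 / (1 + 10^+0.66 + 10^-1.64)
   = 1 / (1 + 4.5709 + 0.022909) = 1/5.5938 = 0.1788
[CO3²⁻] = α₂ × DIC = 0.1788 × 2.09 = 0.374 mmol/kg

[CO3²⁻] = 0.374 mmol/kg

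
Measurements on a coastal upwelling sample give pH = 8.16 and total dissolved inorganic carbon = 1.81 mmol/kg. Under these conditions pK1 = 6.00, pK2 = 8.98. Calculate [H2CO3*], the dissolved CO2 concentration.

α₀ = 1 / (1 + K1/[H⁺] + K1K2/[H⁺]²) = 1 / (1 + 10^+2.16 + 10^+1.34)
   = 1 / (1 + 144.54 + 21.878) = 1/167.42 = 0.005973
[CO2*] = α₀ × DIC = 0.005973 × 1.81 = 0.0108 mmol/kg = 10.8 μmol/kg

[CO2*] = 10.8 μmol/kg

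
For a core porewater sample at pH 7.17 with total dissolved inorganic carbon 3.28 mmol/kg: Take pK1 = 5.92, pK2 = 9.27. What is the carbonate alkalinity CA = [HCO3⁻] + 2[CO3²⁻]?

CA = [HCO3⁻] + 2[CO3²⁻] = (α₁ + 2α₂)·DIC
At pH 7.17: [H⁺]/K1 = 10^-1.25 = 0.056234, K2/[H⁺] = 10^-2.10 = 0.0079433
α₁ = 1/(1 + 0.056234 + 0.0079433) = 1/1.0642 = 0.9397; α₂ = α₁·K2/[H⁺] = 0.007464
α₁ + 2α₂ = 0.9546
CA = 0.9546 × 3.28 = 3.13 mmol/kg

CA = 3.13 mmol/kg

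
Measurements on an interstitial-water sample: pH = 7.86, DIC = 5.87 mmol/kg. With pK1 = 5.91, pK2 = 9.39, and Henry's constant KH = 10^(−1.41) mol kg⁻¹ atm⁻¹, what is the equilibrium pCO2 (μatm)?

pCO2 = 1630 μatm

α₀ = 1 / (1 + K1/[H⁺] + K1K2/[H⁺]²) = 1 / (1 + 10^+1.95 + 10^+0.42)
   = 1 / (1 + 89.125 + 2.6303) = 1/92.755 = 0.01078
[CO2*] = α₀ × DIC = 0.01078 × 5.87 = 0.06328 mmol/kg
pCO2 = [CO2*]/KH = 6.328×10^-5 / 3.890×10^-2 = 1630 μatm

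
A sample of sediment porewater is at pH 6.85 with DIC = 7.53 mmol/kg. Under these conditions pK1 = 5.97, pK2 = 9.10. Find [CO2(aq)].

[CO2*] = 0.873 mmol/kg

α₀ = 1 / (1 + K1/[H⁺] + K1K2/[H⁺]²) = 1 / (1 + 10^+0.88 + 10^-1.37)
   = 1 / (1 + 7.5858 + 0.042658) = 1/8.6284 = 0.1159
[CO2*] = α₀ × DIC = 0.1159 × 7.53 = 0.873 mmol/kg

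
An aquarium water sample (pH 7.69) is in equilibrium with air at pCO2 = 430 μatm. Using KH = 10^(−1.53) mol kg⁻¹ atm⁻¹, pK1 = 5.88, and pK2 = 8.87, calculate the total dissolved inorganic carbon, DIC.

DIC = 0.886 mmol/kg

[CO2*] = KH · pCO2 = 10^(−1.53) × 430×10^-6 = 1.269×10^-5 mol/kg
α₀ = 1/(1 + K1/[H⁺] + K1K2/[H⁺]²) = 1/(1 + 10^+1.81 + 10^+0.63) = 0.01432
DIC = [CO2*]/α₀ = 1.269×10^-5 / 0.01432 = 0.886 mmol/kg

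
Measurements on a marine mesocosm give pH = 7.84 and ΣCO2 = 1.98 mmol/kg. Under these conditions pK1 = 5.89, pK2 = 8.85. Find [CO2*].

[CO2*] = 0.0200 mmol/kg

α₀ = 1 / (1 + K1/[H⁺] + K1K2/[H⁺]²) = 1 / (1 + 10^+1.95 + 10^+0.94)
   = 1 / (1 + 89.125 + 8.7096) = 1/98.835 = 0.01012
[CO2*] = α₀ × DIC = 0.01012 × 1.98 = 0.0200 mmol/kg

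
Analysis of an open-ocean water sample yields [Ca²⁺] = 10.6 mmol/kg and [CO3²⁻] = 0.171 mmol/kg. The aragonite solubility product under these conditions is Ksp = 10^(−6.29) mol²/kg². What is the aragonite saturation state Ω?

Ω = 3.53

Ksp = 10^(−6.29) = 5.129×10^-7
Ω = [Ca²⁺][CO3²⁻]/Ksp = (10.6×10^-3)(0.171×10^-3) / 5.129×10^-7 = 3.53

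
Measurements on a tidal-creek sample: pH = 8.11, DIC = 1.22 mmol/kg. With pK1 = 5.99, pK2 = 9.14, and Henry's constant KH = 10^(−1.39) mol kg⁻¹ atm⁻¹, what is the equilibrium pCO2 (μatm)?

pCO2 = 206 μatm

α₀ = 1 / (1 + K1/[H⁺] + K1K2/[H⁺]²) = 1 / (1 + 10^+2.12 + 10^+1.09)
   = 1 / (1 + 131.83 + 12.303) = 1/145.13 = 0.006890
[CO2*] = α₀ × DIC = 0.006890 × 1.22 = 0.008406 mmol/kg = 8.406 μmol/kg
pCO2 = [CO2*]/KH = 8.406×10^-6 / 4.074×10^-2 = 206 μatm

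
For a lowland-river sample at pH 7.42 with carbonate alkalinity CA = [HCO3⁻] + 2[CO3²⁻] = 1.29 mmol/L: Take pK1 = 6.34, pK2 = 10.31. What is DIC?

CA = [HCO3⁻] + 2[CO3²⁻] = (α₁ + 2α₂)·DIC
At pH 7.42: [H⁺]/K1 = 10^-1.08 = 0.083176, K2/[H⁺] = 10^-2.89 = 0.0012882
α₁ = 1/(1 + 0.083176 + 0.0012882) = 1/1.0845 = 0.9221; α₂ = α₁·K2/[H⁺] = 0.001188
α₁ + 2α₂ = 0.9245
DIC = CA / (α₁ + 2α₂) = 1.29 / 0.9245 = 1.40 mmol/L

DIC = 1.40 mmol/L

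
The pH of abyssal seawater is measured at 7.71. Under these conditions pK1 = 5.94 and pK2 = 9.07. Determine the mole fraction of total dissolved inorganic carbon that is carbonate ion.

α₂ = 0.0412

α₂ = 1 / (1 + [H⁺]/K2 + [H⁺]²/(K1K2)) = 1 / (1 + 10^+1.36 + 10^-0.41)
   = 1 / (1 + 22.909 + 0.38905) = 1/24.298 = 0.04116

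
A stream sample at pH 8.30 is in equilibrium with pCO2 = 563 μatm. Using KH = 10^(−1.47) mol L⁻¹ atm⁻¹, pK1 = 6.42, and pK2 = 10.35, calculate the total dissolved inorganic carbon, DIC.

DIC = 1.48 mmol/L

[CO2*] = KH · pCO2 = 10^(−1.47) × 563×10^-6 = 1.908×10^-5 mol/L
α₀ = 1/(1 + K1/[H⁺] + K1K2/[H⁺]²) = 1/(1 + 10^+1.88 + 10^-0.17) = 0.01290
DIC = [CO2*]/α₀ = 1.908×10^-5 / 0.01290 = 1.48 mmol/L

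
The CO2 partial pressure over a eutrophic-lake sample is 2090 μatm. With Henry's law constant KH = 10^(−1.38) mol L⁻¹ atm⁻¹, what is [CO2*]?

KH = 10^(−1.38) = 4.169×10^-2 mol L⁻¹ atm⁻¹
[CO2*] = KH · pCO2 = 4.169×10^-2 × 2090×10^-6 atm = 8.71×10^-5 mol/L

[CO2*] = 87.1 μmol/L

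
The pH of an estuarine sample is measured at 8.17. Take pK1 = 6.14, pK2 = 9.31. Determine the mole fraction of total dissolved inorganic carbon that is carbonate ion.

α₂ = 1 / (1 + [H⁺]/K2 + [H⁺]²/(K1K2)) = 1 / (1 + 10^+1.14 + 10^-0.89)
   = 1 / (1 + 13.804 + 0.12882) = 1/14.933 = 0.06697

α₂ = 0.0670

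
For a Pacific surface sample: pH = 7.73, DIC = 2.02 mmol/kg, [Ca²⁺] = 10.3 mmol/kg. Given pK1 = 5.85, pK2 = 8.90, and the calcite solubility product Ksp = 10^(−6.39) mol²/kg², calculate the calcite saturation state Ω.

α₂ = 1 / (1 + [H⁺]/K2 + [H⁺]²/(K1K2)) = 1 / (1 + 10^+1.17 + 10^-0.71)
   = 1 / (1 + 14.791 + 0.19498) = 1/15.986 = 0.06255
[CO3²⁻] = α₂ × DIC = 0.06255 × 2.02 = 0.1264 mmol/kg
Ksp = 10^(−6.39) = 4.074×10^-7
Ω = [Ca²⁺][CO3²⁻]/Ksp = (10.3×10^-3)(1.264×10^-4) / 4.074×10^-7 = 3.19

Ω = 3.19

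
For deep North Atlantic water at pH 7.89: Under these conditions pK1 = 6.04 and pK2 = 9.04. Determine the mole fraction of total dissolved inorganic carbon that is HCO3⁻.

α₁ = 0.922

α₁ = 1 / (1 + [H⁺]/K1 + K2/[H⁺]) = 1 / (1 + 10^-1.85 + 10^-1.15)
   = 1 / (1 + 0.014125 + 0.070795) = 1/1.0849 = 0.9217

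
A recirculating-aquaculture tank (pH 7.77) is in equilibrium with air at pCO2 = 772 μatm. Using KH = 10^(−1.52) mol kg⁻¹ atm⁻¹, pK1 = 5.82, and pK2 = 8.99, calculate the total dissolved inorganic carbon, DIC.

DIC = 2.23 mmol/kg

[CO2*] = KH · pCO2 = 10^(−1.52) × 772×10^-6 = 2.331×10^-5 mol/kg
α₀ = 1/(1 + K1/[H⁺] + K1K2/[H⁺]²) = 1/(1 + 10^+1.95 + 10^+0.73) = 0.01047
DIC = [CO2*]/α₀ = 2.331×10^-5 / 0.01047 = 2.23 mmol/kg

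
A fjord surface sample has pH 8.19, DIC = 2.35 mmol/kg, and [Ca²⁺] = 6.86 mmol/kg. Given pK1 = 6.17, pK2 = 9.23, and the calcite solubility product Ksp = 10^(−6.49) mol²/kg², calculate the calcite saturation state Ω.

Ω = 4.13

α₂ = 1 / (1 + [H⁺]/K2 + [H⁺]²/(K1K2)) = 1 / (1 + 10^+1.04 + 10^-0.98)
   = 1 / (1 + 10.965 + 0.10471) = 1/12.069 = 0.08285
[CO3²⁻] = α₂ × DIC = 0.08285 × 2.35 = 0.1947 mmol/kg
Ksp = 10^(−6.49) = 3.236×10^-7
Ω = [Ca²⁺][CO3²⁻]/Ksp = (6.86×10^-3)(1.947×10^-4) / 3.236×10^-7 = 4.13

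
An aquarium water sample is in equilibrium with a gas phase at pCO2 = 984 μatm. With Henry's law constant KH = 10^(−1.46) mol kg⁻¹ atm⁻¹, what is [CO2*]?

[CO2*] = 34.1 μmol/kg

KH = 10^(−1.46) = 3.467×10^-2 mol kg⁻¹ atm⁻¹
[CO2*] = KH · pCO2 = 3.467×10^-2 × 984×10^-6 atm = 3.41×10^-5 mol/kg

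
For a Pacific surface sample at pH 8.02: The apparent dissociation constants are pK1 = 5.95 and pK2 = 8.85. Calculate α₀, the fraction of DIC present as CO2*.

α₀ = 1 / (1 + K1/[H⁺] + K1K2/[H⁺]²) = 1 / (1 + 10^+2.07 + 10^+1.24)
   = 1 / (1 + 117.49 + 17.378) = 1/135.87 = 0.007360

α₀ = 0.00736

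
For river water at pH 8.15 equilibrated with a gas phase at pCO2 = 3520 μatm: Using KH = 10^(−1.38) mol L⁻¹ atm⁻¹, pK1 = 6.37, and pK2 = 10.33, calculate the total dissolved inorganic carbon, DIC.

[CO2*] = KH · pCO2 = 10^(−1.38) × 3520×10^-6 = 1.467×10^-4 mol/L
α₀ = 1/(1 + K1/[H⁺] + K1K2/[H⁺]²) = 1/(1 + 10^+1.78 + 10^-0.40) = 0.01622
DIC = [CO2*]/α₀ = 1.467×10^-4 / 0.01622 = 9.05 mmol/L

DIC = 9.05 mmol/L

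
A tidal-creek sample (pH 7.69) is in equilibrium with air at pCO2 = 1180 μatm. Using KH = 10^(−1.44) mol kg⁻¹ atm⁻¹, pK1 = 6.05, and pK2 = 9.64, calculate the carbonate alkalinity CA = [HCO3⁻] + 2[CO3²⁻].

[CO2*] = KH · pCO2 = 10^(−1.44) × 1180×10^-6 = 4.284×10^-5 mol/kg
α₀ = 1/(1 + K1/[H⁺] + K1K2/[H⁺]²) = 1/(1 + 10^+1.64 + 10^-0.31) = 0.02215
DIC = [CO2*]/α₀ = 4.284×10^-5 / 0.02215 = 1.934 mmol/kg
CA = (α₁ + 2α₂)·DIC = (0.9670 + 2×0.01085) × 1.934 = 1.91 mmol/kg

CA = 1.91 mmol/kg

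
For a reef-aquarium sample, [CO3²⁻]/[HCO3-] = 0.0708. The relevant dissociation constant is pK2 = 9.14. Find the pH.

pH = 7.99

From K2 = [H⁺][CO3²⁻]/[HCO3-]:  pH = pK2 + log₁₀([CO3²⁻]/[HCO3-])
log₁₀(0.0708) = -1.150
pH = 9.14 + (-1.150) = 7.99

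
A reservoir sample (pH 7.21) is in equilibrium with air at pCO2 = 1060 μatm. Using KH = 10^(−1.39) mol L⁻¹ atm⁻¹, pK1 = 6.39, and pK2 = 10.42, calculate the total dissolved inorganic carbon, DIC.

DIC = 0.329 mmol/L

[CO2*] = KH · pCO2 = 10^(−1.39) × 1060×10^-6 = 4.318×10^-5 mol/L
α₀ = 1/(1 + K1/[H⁺] + K1K2/[H⁺]²) = 1/(1 + 10^+0.82 + 10^-2.39) = 0.1314
DIC = [CO2*]/α₀ = 4.318×10^-5 / 0.1314 = 0.329 mmol/L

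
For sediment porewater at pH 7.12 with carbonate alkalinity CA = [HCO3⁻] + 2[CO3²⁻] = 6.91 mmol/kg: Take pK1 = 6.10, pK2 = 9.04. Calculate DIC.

DIC = 7.47 mmol/kg

CA = [HCO3⁻] + 2[CO3²⁻] = (α₁ + 2α₂)·DIC
At pH 7.12: [H⁺]/K1 = 10^-1.02 = 0.095499, K2/[H⁺] = 10^-1.92 = 0.012023
α₁ = 1/(1 + 0.095499 + 0.012023) = 1/1.1075 = 0.9029; α₂ = α₁·K2/[H⁺] = 0.01086
α₁ + 2α₂ = 0.9246
DIC = CA / (α₁ + 2α₂) = 6.91 / 0.9246 = 7.47 mmol/kg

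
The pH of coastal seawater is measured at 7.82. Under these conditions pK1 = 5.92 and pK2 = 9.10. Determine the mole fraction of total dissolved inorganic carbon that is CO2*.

α₀ = 1 / (1 + K1/[H⁺] + K1K2/[H⁺]²) = 1 / (1 + 10^+1.90 + 10^+0.62)
   = 1 / (1 + 79.433 + 4.1687) = 1/84.602 = 0.01182

α₀ = 0.0118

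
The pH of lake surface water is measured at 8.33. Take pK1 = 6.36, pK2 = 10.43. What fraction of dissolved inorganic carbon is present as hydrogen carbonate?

α₁ = 1 / (1 + [H⁺]/K1 + K2/[H⁺]) = 1 / (1 + 10^-1.97 + 10^-2.10)
   = 1 / (1 + 0.010715 + 0.0079433) = 1/1.0187 = 0.9817

α₁ = 0.982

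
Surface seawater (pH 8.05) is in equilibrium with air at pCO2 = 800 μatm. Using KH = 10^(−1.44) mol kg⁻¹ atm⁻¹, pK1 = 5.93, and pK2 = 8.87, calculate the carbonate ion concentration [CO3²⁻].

[CO2*] = KH · pCO2 = 10^(−1.44) × 800×10^-6 = 2.905×10^-5 mol/kg
α₀ = 1/(1 + K1/[H⁺] + K1K2/[H⁺]²) = 1/(1 + 10^+2.12 + 10^+1.30) = 0.006545
DIC = [CO2*]/α₀ = 2.905×10^-5 / 0.006545 = 4.438 mmol/kg
[CO3²⁻] = α₂·DIC; α₂ = 0.1306, so [CO3²⁻] = 0.1306 × 4.438 = 0.580 mmol/kg

[CO3²⁻] = 0.580 mmol/kg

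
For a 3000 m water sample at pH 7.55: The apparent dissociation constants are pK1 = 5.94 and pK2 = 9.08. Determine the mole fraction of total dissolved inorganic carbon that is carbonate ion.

α₂ = 1 / (1 + [H⁺]/K2 + [H⁺]²/(K1K2)) = 1 / (1 + 10^+1.53 + 10^-0.08)
   = 1 / (1 + 33.884 + 0.83176) = 1/35.716 = 0.02800

α₂ = 0.0280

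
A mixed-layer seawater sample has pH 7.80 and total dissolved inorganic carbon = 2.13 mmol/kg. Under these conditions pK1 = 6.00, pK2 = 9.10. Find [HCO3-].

[HCO3⁻] = 2.00 mmol/kg

α₁ = 1 / (1 + [H⁺]/K1 + K2/[H⁺]) = 1 / (1 + 10^-1.80 + 10^-1.30)
   = 1 / (1 + 0.015849 + 0.050119) = 1/1.0660 = 0.9381
[HCO3⁻] = α₁ × DIC = 0.9381 × 2.13 = 2.00 mmol/kg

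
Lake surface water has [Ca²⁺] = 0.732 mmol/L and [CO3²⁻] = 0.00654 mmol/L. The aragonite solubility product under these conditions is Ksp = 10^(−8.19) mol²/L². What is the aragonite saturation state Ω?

Ω = 0.741

Ksp = 10^(−8.19) = 6.457×10^-9
Ω = [Ca²⁺][CO3²⁻]/Ksp = (0.732×10^-3)(0.00654×10^-3) / 6.457×10^-9 = 0.741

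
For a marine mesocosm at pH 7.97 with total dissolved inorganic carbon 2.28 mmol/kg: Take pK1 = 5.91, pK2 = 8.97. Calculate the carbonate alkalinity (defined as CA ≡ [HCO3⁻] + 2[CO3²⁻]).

CA = 2.47 mmol/kg

CA = [HCO3⁻] + 2[CO3²⁻] = (α₁ + 2α₂)·DIC
At pH 7.97: [H⁺]/K1 = 10^-2.06 = 0.0087096, K2/[H⁺] = 10^-1.00 = 0.10000
α₁ = 1/(1 + 0.0087096 + 0.10000) = 1/1.1087 = 0.9019; α₂ = α₁·K2/[H⁺] = 0.09019
α₁ + 2α₂ = 1.0823
CA = 1.0823 × 2.28 = 2.47 mmol/kg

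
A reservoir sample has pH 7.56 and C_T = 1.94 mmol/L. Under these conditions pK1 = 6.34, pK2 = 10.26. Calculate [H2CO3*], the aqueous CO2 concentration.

α₀ = 1 / (1 + K1/[H⁺] + K1K2/[H⁺]²) = 1 / (1 + 10^+1.22 + 10^-1.48)
   = 1 / (1 + 16.596 + 0.033113) = 1/17.629 = 0.05672
[CO2*] = α₀ × DIC = 0.05672 × 1.94 = 0.110 mmol/L

[CO2*] = 0.110 mmol/L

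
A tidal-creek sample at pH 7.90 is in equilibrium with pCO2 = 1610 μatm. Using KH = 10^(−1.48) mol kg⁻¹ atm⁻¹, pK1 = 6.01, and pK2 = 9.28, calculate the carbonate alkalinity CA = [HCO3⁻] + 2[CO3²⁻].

CA = 4.48 mmol/kg

[CO2*] = KH · pCO2 = 10^(−1.48) × 1610×10^-6 = 5.331×10^-5 mol/kg
α₀ = 1/(1 + K1/[H⁺] + K1K2/[H⁺]²) = 1/(1 + 10^+1.89 + 10^+0.51) = 0.01222
DIC = [CO2*]/α₀ = 5.331×10^-5 / 0.01222 = 4.364 mmol/kg
CA = (α₁ + 2α₂)·DIC = (0.9483 + 2×0.03953) × 4.364 = 4.48 mmol/kg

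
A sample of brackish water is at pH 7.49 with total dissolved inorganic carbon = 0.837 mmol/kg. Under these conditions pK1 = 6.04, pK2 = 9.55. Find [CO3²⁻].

[CO3²⁻] = 6.98 μmol/kg

α₂ = 1 / (1 + [H⁺]/K2 + [H⁺]²/(K1K2)) = 1 / (1 + 10^+2.06 + 10^+0.61)
   = 1 / (1 + 114.82 + 4.0738) = 1/119.89 = 0.008341
[CO3²⁻] = α₂ × DIC = 0.008341 × 0.837 = 0.00698 mmol/kg = 6.98 μmol/kg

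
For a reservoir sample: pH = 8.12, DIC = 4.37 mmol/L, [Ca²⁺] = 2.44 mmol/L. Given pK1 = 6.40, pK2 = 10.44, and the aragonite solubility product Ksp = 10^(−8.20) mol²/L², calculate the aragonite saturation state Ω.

Ω = 7.90

α₂ = 1 / (1 + [H⁺]/K2 + [H⁺]²/(K1K2)) = 1 / (1 + 10^+2.32 + 10^+0.60)
   = 1 / (1 + 208.93 + 3.9811) = 1/213.91 = 0.004675
[CO3²⁻] = α₂ × DIC = 0.004675 × 4.37 = 0.02043 mmol/L
Ksp = 10^(−8.20) = 6.310×10^-9
Ω = [Ca²⁺][CO3²⁻]/Ksp = (2.44×10^-3)(2.043×10^-5) / 6.310×10^-9 = 7.90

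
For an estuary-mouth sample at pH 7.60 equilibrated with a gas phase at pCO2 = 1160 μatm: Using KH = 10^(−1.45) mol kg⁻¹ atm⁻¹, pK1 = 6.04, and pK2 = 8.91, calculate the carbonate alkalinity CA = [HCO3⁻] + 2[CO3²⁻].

CA = 1.64 mmol/kg

[CO2*] = KH · pCO2 = 10^(−1.45) × 1160×10^-6 = 4.116×10^-5 mol/kg
α₀ = 1/(1 + K1/[H⁺] + K1K2/[H⁺]²) = 1/(1 + 10^+1.56 + 10^+0.25) = 0.02558
DIC = [CO2*]/α₀ = 4.116×10^-5 / 0.02558 = 1.609 mmol/kg
CA = (α₁ + 2α₂)·DIC = (0.9289 + 2×0.04550) × 1.609 = 1.64 mmol/kg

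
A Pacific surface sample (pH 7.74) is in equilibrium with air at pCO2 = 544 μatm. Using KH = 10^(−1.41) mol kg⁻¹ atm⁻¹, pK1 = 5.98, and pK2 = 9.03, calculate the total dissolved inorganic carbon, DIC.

[CO2*] = KH · pCO2 = 10^(−1.41) × 544×10^-6 = 2.116×10^-5 mol/kg
α₀ = 1/(1 + K1/[H⁺] + K1K2/[H⁺]²) = 1/(1 + 10^+1.76 + 10^+0.47) = 0.01626
DIC = [CO2*]/α₀ = 2.116×10^-5 / 0.01626 = 1.30 mmol/kg

DIC = 1.30 mmol/kg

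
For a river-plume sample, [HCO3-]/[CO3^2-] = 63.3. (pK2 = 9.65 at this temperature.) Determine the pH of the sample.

pH = 7.85

From K2 = [H⁺][CO3^2-]/[HCO3-]:  pH = pK2 − log₁₀([HCO3-]/[CO3^2-])
log₁₀(63.3) = +1.801
pH = 9.65 − (+1.801) = 7.85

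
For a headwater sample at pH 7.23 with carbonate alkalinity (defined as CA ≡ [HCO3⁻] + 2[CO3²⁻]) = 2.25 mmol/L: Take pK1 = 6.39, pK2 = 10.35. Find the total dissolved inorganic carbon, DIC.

CA = [HCO3⁻] + 2[CO3²⁻] = (α₁ + 2α₂)·DIC
At pH 7.23: [H⁺]/K1 = 10^-0.84 = 0.14454, K2/[H⁺] = 10^-3.12 = 0.00075858
α₁ = 1/(1 + 0.14454 + 0.00075858) = 1/1.1453 = 0.8731; α₂ = α₁·K2/[H⁺] = 0.0006623
α₁ + 2α₂ = 0.8745
DIC = CA / (α₁ + 2α₂) = 2.25 / 0.8745 = 2.57 mmol/L

DIC = 2.57 mmol/L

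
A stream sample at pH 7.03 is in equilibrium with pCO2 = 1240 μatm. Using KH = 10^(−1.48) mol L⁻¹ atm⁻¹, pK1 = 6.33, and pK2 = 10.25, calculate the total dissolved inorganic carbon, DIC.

DIC = 0.247 mmol/L

[CO2*] = KH · pCO2 = 10^(−1.48) × 1240×10^-6 = 4.106×10^-5 mol/L
α₀ = 1/(1 + K1/[H⁺] + K1K2/[H⁺]²) = 1/(1 + 10^+0.70 + 10^-2.52) = 0.1663
DIC = [CO2*]/α₀ = 4.106×10^-5 / 0.1663 = 0.247 mmol/L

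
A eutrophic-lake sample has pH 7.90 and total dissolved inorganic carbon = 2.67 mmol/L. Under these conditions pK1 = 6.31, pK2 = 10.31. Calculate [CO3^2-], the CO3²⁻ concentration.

[CO3²⁻] = 10.1 μmol/L

α₂ = 1 / (1 + [H⁺]/K2 + [H⁺]²/(K1K2)) = 1 / (1 + 10^+2.41 + 10^+0.82)
   = 1 / (1 + 257.04 + 6.6069) = 1/264.65 = 0.003779
[CO3²⁻] = α₂ × DIC = 0.003779 × 2.67 = 0.0101 mmol/L = 10.1 μmol/L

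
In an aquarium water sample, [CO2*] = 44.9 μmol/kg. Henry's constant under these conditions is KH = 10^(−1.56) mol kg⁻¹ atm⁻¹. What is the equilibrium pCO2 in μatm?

pCO2 = 1630 μatm

KH = 10^(−1.56) = 2.754×10^-2 mol kg⁻¹ atm⁻¹
pCO2 = [CO2*]/KH = 44.9×10^-6 / 2.754×10^-2 = 1.63×10^-3 atm = 1630 μatm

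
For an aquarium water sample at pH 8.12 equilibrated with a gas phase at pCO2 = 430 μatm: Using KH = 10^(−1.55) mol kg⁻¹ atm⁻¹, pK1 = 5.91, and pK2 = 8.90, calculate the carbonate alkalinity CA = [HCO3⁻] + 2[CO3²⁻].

CA = 2.62 mmol/kg

[CO2*] = KH · pCO2 = 10^(−1.55) × 430×10^-6 = 1.212×10^-5 mol/kg
α₀ = 1/(1 + K1/[H⁺] + K1K2/[H⁺]²) = 1/(1 + 10^+2.21 + 10^+1.43) = 0.005260
DIC = [CO2*]/α₀ = 1.212×10^-5 / 0.005260 = 2.304 mmol/kg
CA = (α₁ + 2α₂)·DIC = (0.8532 + 2×0.1416) × 2.304 = 2.62 mmol/kg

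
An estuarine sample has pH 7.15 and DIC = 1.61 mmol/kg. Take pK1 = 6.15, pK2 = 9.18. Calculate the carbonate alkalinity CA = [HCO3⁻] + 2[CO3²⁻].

CA = [HCO3⁻] + 2[CO3²⁻] = (α₁ + 2α₂)·DIC
At pH 7.15: [H⁺]/K1 = 10^-1.00 = 0.10000, K2/[H⁺] = 10^-2.03 = 0.0093325
α₁ = 1/(1 + 0.10000 + 0.0093325) = 1/1.1093 = 0.9014; α₂ = α₁·K2/[H⁺] = 0.008413
α₁ + 2α₂ = 0.9183
CA = 0.9183 × 1.61 = 1.48 mmol/kg

CA = 1.48 mmol/kg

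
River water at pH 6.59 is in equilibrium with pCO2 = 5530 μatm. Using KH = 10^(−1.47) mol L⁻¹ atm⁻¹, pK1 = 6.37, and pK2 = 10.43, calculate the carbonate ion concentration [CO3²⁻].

[CO3²⁻] = 0.0449 μmol/L

[CO2*] = KH · pCO2 = 10^(−1.47) × 5530×10^-6 = 1.874×10^-4 mol/L
α₀ = 1/(1 + K1/[H⁺] + K1K2/[H⁺]²) = 1/(1 + 10^+0.22 + 10^-3.62) = 0.3760
DIC = [CO2*]/α₀ = 1.874×10^-4 / 0.3760 = 0.4984 mmol/L
[CO3²⁻] = α₂·DIC; α₂ = 9.019×10^-5, so [CO3²⁻] = 9.019×10^-5 × 0.4984 = 4.49×10^-5 mmol/L = 0.0449 μmol/L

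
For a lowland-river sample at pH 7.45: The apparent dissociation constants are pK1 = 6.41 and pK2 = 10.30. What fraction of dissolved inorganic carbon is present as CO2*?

α₀ = 1 / (1 + K1/[H⁺] + K1K2/[H⁺]²) = 1 / (1 + 10^+1.04 + 10^-1.81)
   = 1 / (1 + 10.965 + 0.015488) = 1/11.980 = 0.08347

α₀ = 0.0835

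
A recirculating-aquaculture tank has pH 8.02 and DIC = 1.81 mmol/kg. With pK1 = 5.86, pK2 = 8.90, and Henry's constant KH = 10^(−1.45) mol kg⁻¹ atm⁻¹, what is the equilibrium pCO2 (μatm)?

pCO2 = 310 μatm

α₀ = 1 / (1 + K1/[H⁺] + K1K2/[H⁺]²) = 1 / (1 + 10^+2.16 + 10^+1.28)
   = 1 / (1 + 144.54 + 19.055) = 1/164.60 = 0.006075
[CO2*] = α₀ × DIC = 0.006075 × 1.81 = 0.01100 mmol/kg = 11.00 μmol/kg
pCO2 = [CO2*]/KH = 1.100×10^-5 / 3.548×10^-2 = 310 μatm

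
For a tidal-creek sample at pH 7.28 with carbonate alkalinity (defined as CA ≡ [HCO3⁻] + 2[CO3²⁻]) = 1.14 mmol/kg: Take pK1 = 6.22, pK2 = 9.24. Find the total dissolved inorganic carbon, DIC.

DIC = 1.22 mmol/kg

CA = [HCO3⁻] + 2[CO3²⁻] = (α₁ + 2α₂)·DIC
At pH 7.28: [H⁺]/K1 = 10^-1.06 = 0.087096, K2/[H⁺] = 10^-1.96 = 0.010965
α₁ = 1/(1 + 0.087096 + 0.010965) = 1/1.0981 = 0.9107; α₂ = α₁·K2/[H⁺] = 0.009986
α₁ + 2α₂ = 0.9307
DIC = CA / (α₁ + 2α₂) = 1.14 / 0.9307 = 1.22 mmol/kg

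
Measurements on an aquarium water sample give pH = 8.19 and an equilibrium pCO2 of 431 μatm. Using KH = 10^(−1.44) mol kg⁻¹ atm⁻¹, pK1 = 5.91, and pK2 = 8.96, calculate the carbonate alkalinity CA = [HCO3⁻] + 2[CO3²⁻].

CA = 3.99 mmol/kg

[CO2*] = KH · pCO2 = 10^(−1.44) × 431×10^-6 = 1.565×10^-5 mol/kg
α₀ = 1/(1 + K1/[H⁺] + K1K2/[H⁺]²) = 1/(1 + 10^+2.28 + 10^+1.51) = 0.004466
DIC = [CO2*]/α₀ = 1.565×10^-5 / 0.004466 = 3.504 mmol/kg
CA = (α₁ + 2α₂)·DIC = (0.8510 + 2×0.1445) × 3.504 = 3.99 mmol/kg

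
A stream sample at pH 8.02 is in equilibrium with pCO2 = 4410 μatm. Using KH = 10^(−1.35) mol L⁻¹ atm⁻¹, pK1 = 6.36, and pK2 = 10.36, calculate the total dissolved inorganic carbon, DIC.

DIC = 9.24 mmol/L

[CO2*] = KH · pCO2 = 10^(−1.35) × 4410×10^-6 = 1.970×10^-4 mol/L
α₀ = 1/(1 + K1/[H⁺] + K1K2/[H⁺]²) = 1/(1 + 10^+1.66 + 10^-0.68) = 0.02131
DIC = [CO2*]/α₀ = 1.970×10^-4 / 0.02131 = 9.24 mmol/L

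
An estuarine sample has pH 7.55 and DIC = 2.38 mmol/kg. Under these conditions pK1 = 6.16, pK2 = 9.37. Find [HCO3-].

[HCO3⁻] = 2.25 mmol/kg

α₁ = 1 / (1 + [H⁺]/K1 + K2/[H⁺]) = 1 / (1 + 10^-1.39 + 10^-1.82)
   = 1 / (1 + 0.040738 + 0.015136) = 1/1.0559 = 0.9471
[HCO3⁻] = α₁ × DIC = 0.9471 × 2.38 = 2.25 mmol/kg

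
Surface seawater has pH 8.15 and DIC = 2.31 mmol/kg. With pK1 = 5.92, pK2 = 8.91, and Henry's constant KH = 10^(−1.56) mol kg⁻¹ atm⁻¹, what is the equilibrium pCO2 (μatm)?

α₀ = 1 / (1 + K1/[H⁺] + K1K2/[H⁺]²) = 1 / (1 + 10^+2.23 + 10^+1.47)
   = 1 / (1 + 169.82 + 29.512) = 1/200.34 = 0.004992
[CO2*] = α₀ × DIC = 0.004992 × 2.31 = 0.01153 mmol/kg = 11.53 μmol/kg
pCO2 = [CO2*]/KH = 1.153×10^-5 / 2.754×10^-2 = 419 μatm

pCO2 = 419 μatm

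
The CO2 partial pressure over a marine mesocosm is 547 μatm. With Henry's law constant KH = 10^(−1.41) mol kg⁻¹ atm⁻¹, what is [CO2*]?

KH = 10^(−1.41) = 3.890×10^-2 mol kg⁻¹ atm⁻¹
[CO2*] = KH · pCO2 = 3.890×10^-2 × 547×10^-6 atm = 2.13×10^-5 mol/kg

[CO2*] = 21.3 μmol/kg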